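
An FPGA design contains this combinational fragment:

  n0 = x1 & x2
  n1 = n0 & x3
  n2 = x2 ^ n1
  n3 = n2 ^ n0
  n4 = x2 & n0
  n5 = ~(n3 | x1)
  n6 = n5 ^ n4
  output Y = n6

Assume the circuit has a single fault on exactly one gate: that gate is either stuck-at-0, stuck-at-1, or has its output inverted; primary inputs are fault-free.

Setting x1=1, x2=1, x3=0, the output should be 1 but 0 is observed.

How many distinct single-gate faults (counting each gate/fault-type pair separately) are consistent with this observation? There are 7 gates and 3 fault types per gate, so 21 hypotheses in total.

Fault-free: n0=1, n1=0, n2=1, n3=0, n4=1, n5=0, n6=1 → 1. Observed 0.
  n0: stuck-at-0, inverted output ✓; others ✗
  n1: none of the 3 fault types match ✗
  n2: none of the 3 fault types match ✗
  n3: none of the 3 fault types match ✗
  n4: stuck-at-0, inverted output ✓; others ✗
  n5: stuck-at-1, inverted output ✓; others ✗
  n6: stuck-at-0, inverted output ✓; others ✗
Consistent faults: {n0 stuck-at-0, n0 inverted output, n4 stuck-at-0, n4 inverted output, n5 stuck-at-1, n5 inverted output, n6 stuck-at-0, n6 inverted output} — 8 in all.

8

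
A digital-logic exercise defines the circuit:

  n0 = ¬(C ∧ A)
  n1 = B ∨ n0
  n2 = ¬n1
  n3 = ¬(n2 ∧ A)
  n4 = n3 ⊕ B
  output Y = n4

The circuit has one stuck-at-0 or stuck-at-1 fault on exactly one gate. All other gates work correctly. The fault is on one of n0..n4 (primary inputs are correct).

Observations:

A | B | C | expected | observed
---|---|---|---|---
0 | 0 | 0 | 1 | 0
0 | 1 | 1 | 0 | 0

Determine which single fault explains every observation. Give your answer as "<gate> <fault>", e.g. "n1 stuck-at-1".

Fault-free values for test 1 (A=0, B=0, C=0): n0=1, n1=1, n2=0, n3=1, n4=1, giving Y=1. Observed 0.
Test 1: faults giving observed 0 are {n3 stuck-at-0, n4 stuck-at-0}.
Test 2 (A=0, B=1, C=1): fault-free n0=1, n1=1, n2=0, n3=1, n4=0 → 0; observed 0. Eliminates n3 stuck-at-0.
Only n4 stuck-at-0 is consistent with every test.

n4 stuck-at-0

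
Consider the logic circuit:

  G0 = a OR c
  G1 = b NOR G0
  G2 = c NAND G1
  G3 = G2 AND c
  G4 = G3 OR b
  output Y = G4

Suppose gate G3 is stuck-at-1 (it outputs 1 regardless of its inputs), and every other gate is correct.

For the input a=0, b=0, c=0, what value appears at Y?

1

Propagate with G3 forced: G0=0, G1=1, G2=1, G3=1 [stuck-at-1], G4=1.
So Y = 1. (Without the fault it would be 0.)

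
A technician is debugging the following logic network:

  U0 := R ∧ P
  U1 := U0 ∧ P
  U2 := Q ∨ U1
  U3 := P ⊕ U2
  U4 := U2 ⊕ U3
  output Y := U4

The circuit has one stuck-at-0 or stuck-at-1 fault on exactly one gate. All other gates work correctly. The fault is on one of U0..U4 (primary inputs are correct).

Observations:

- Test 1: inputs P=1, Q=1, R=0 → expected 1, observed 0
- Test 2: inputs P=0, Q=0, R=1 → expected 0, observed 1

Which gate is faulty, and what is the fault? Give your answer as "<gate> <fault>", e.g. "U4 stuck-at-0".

Fault-free values for test 1 (P=1, Q=1, R=0): U0=0, U1=0, U2=1, U3=0, U4=1, giving Y=1. Observed 0.
Test 1: faults giving observed 0 are {U3 stuck-at-1, U4 stuck-at-0}.
Test 2 (P=0, Q=0, R=1): fault-free U0=0, U1=0, U2=0, U3=0, U4=0 → 0; observed 1. Eliminates U4 stuck-at-0.
Only U3 stuck-at-1 is consistent with every test.

U3 stuck-at-1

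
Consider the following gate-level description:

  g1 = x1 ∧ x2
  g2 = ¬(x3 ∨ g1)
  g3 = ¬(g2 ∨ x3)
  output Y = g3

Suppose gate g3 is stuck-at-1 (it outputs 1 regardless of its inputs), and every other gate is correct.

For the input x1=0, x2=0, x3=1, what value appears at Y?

1

Propagate with g3 forced: g1=0, g2=0, g3=1 [stuck-at-1].
So Y = 1. (Without the fault it would be 0.)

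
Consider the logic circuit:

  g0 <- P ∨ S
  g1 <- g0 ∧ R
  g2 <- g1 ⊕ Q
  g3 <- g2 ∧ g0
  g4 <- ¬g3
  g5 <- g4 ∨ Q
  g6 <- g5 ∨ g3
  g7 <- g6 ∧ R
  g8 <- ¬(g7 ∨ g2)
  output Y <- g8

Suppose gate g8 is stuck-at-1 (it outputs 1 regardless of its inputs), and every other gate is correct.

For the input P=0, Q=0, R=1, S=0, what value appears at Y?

Propagate with g8 forced: g0=0, g1=0, g2=0, g3=0, g4=1, g5=1, g6=1, g7=1, g8=1 [stuck-at-1].
So Y = 1. (Without the fault it would be 0.)

1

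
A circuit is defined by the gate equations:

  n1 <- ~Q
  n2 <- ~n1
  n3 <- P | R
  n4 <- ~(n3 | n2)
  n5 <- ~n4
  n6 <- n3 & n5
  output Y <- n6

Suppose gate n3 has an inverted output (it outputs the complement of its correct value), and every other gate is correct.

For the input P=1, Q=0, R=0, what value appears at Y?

0

Propagate with n3 forced: n1=1, n2=0, n3=0 [inverted output], n4=1, n5=0, n6=0.
So Y = 0. (Without the fault it would be 1.)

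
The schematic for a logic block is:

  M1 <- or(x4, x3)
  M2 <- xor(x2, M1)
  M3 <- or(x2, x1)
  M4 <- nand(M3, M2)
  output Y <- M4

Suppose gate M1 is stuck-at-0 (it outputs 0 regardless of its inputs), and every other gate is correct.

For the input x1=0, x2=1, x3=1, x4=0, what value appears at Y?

0

Propagate with M1 forced: M1=0 [stuck-at-0], M2=1, M3=1, M4=0.
So Y = 0. (Without the fault it would be 1.)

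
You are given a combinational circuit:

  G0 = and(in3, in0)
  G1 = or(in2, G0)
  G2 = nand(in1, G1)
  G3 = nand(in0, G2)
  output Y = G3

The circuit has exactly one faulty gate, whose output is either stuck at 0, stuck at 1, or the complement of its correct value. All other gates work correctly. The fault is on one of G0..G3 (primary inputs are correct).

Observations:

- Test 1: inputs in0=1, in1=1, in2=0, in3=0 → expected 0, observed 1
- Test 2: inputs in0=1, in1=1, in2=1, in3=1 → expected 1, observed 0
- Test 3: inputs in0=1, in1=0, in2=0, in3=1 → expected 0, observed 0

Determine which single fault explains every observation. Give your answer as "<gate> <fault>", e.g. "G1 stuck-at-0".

Fault-free values for test 1 (in0=1, in1=1, in2=0, in3=0): G0=0, G1=0, G2=1, G3=0, giving Y=0. Observed 1.
Test 1: faults giving observed 1 are {G0 stuck-at-1, G0 inverted output, G1 stuck-at-1, G1 inverted output, G2 stuck-at-0, G2 inverted output, G3 stuck-at-1, G3 inverted output}.
Test 2 (in0=1, in1=1, in2=1, in3=1): fault-free G0=1, G1=1, G2=0, G3=1 → 1; observed 0. Eliminates G0 stuck-at-1, G0 inverted output, G1 stuck-at-1, G2 stuck-at-0, G3 stuck-at-1.
Test 3 (in0=1, in1=0, in2=0, in3=1): fault-free G0=1, G1=1, G2=1, G3=0 → 0; observed 0. Eliminates G2 inverted output, G3 inverted output.
Only G1 inverted output is consistent with every test.

G1 inverted output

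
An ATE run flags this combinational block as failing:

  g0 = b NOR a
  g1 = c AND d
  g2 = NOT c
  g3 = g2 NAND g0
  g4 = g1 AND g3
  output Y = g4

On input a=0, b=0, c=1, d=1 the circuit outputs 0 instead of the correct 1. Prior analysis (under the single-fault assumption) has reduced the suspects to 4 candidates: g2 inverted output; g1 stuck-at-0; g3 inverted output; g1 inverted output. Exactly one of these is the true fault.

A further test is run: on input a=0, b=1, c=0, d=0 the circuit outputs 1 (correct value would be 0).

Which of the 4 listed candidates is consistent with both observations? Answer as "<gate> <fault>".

g1 inverted output

Evaluate each candidate on input a=0, b=1, c=0, d=0:
  g2 inverted output: g0=0, g1=0, g2=0 [inverted output], g3=1, g4=0 → 0 — eliminated
  g1 stuck-at-0: g0=0, g1=0 [stuck-at-0], g2=1, g3=1, g4=0 → 0 — eliminated
  g3 inverted output: g0=0, g1=0, g2=1, g3=0 [inverted output], g4=0 → 0 — eliminated
  g1 inverted output: g0=0, g1=1 [inverted output], g2=1, g3=1, g4=1 → 1 — matches
Only g1 inverted output reproduces the observed 1.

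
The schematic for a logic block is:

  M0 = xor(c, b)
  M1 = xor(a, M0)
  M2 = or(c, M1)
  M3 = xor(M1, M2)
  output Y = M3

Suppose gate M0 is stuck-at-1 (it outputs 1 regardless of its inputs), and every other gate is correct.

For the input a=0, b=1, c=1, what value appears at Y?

0

Propagate with M0 forced: M0=1 [stuck-at-1], M1=1, M2=1, M3=0.
So Y = 0. (Without the fault it would be 1.)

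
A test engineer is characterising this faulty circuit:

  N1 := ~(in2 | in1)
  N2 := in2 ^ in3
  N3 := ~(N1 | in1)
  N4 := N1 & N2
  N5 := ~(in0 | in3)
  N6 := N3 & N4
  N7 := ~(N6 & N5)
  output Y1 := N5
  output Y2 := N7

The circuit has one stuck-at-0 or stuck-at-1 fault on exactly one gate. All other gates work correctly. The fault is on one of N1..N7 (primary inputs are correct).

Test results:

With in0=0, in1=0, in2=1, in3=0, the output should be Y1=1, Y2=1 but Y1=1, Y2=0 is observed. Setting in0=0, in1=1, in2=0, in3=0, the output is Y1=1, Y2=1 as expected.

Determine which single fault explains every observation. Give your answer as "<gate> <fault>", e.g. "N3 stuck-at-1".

Fault-free values for test 1 (in0=0, in1=0, in2=1, in3=0): N1=0, N2=1, N3=1, N4=0, N5=1, N6=0, N7=1, giving Y1=1, Y2=1. Observed Y1=1, Y2=0.
Test 1: faults giving observed Y1=1, Y2=0 are {N4 stuck-at-1, N6 stuck-at-1, N7 stuck-at-0}.
Test 2 (in0=0, in1=1, in2=0, in3=0): fault-free N1=0, N2=0, N3=0, N4=0, N5=1, N6=0, N7=1 → Y1=1, Y2=1; observed Y1=1, Y2=1. Eliminates N6 stuck-at-1, N7 stuck-at-0.
Only N4 stuck-at-1 is consistent with every test.

N4 stuck-at-1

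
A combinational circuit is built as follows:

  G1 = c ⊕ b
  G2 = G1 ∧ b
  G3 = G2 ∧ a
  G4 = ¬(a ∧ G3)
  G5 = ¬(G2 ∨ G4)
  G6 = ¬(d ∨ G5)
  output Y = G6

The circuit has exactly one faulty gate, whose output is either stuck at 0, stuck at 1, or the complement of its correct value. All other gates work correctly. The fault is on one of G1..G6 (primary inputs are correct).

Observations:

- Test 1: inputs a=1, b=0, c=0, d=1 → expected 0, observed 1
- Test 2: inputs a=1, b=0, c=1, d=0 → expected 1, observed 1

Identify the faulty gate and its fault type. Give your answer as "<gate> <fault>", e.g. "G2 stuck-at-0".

G6 stuck-at-1

Fault-free values for test 1 (a=1, b=0, c=0, d=1): G1=0, G2=0, G3=0, G4=1, G5=0, G6=0, giving Y=0. Observed 1.
Test 1: faults giving observed 1 are {G6 stuck-at-1, G6 inverted output}.
Test 2 (a=1, b=0, c=1, d=0): fault-free G1=1, G2=0, G3=0, G4=1, G5=0, G6=1 → 1; observed 1. Eliminates G6 inverted output.
Only G6 stuck-at-1 is consistent with every test.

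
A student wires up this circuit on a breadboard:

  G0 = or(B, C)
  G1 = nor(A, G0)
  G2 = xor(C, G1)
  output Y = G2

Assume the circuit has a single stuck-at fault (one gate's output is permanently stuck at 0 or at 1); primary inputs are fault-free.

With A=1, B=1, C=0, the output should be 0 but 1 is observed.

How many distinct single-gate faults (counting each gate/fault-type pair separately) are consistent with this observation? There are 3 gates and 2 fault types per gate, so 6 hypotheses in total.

Fault-free: G0=1, G1=0, G2=0 → 0. Observed 1.
  G0 stuck-at-0: output 0 ✗
  G0 stuck-at-1: output 0 ✗
  G1 stuck-at-0: output 0 ✗
  G1 stuck-at-1: output 1 ✓
  G2 stuck-at-0: output 0 ✗
  G2 stuck-at-1: output 1 ✓
Consistent faults: {G1 stuck-at-1, G2 stuck-at-1} — 2 in all.

2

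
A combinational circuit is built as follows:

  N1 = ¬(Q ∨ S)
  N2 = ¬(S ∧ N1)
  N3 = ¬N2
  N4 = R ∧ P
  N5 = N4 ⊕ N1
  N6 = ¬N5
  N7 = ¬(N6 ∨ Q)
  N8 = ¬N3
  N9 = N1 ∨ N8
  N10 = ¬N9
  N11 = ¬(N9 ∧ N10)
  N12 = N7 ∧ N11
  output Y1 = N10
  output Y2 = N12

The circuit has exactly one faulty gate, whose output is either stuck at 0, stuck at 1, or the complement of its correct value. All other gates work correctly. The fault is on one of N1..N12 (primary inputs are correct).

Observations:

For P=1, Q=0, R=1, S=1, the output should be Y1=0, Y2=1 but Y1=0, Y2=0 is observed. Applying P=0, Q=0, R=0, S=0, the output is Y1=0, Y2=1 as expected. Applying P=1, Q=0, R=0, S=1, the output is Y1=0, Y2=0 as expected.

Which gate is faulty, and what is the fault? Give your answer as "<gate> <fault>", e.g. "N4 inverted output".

Fault-free values for test 1 (P=1, Q=0, R=1, S=1): N1=0, N2=1, N3=0, N4=1, N5=1, N6=0, N7=1, N8=1, N9=1, N10=0, N11=1, N12=1, giving Y1=0, Y2=1. Observed Y1=0, Y2=0.
Test 1: faults giving observed Y1=0, Y2=0 are {N1 stuck-at-1, N1 inverted output, N4 stuck-at-0, N4 inverted output, N5 stuck-at-0, N5 inverted output, N6 stuck-at-1, N6 inverted output, N7 stuck-at-0, N7 inverted output, N11 stuck-at-0, N11 inverted output, N12 stuck-at-0, N12 inverted output}.
Test 2 (P=0, Q=0, R=0, S=0): fault-free N1=1, N2=1, N3=0, N4=0, N5=1, N6=0, N7=1, N8=1, N9=1, N10=0, N11=1, N12=1 → Y1=0, Y2=1; observed Y1=0, Y2=1. Eliminates N1 inverted output, N4 inverted output, N5 stuck-at-0, N5 inverted output, N6 stuck-at-1, N6 inverted output, N7 stuck-at-0, N7 inverted output, N11 stuck-at-0, N11 inverted output, N12 stuck-at-0, N12 inverted output.
Test 3 (P=1, Q=0, R=0, S=1): fault-free N1=0, N2=1, N3=0, N4=0, N5=0, N6=1, N7=0, N8=1, N9=1, N10=0, N11=1, N12=0 → Y1=0, Y2=0; observed Y1=0, Y2=0. Eliminates N1 stuck-at-1.
Only N4 stuck-at-0 is consistent with every test.

N4 stuck-at-0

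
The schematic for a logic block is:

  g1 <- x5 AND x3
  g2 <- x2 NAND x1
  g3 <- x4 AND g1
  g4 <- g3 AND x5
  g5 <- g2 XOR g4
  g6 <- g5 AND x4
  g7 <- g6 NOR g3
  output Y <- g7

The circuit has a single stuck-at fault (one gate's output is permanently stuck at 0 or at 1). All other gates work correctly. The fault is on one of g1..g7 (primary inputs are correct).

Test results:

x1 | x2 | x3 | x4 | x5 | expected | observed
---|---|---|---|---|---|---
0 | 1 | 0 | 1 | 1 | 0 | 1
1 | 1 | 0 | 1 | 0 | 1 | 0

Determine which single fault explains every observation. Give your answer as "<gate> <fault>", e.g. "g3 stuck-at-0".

Fault-free values for test 1 (x1=0, x2=1, x3=0, x4=1, x5=1): g1=0, g2=1, g3=0, g4=0, g5=1, g6=1, g7=0, giving Y=0. Observed 1.
Test 1: faults giving observed 1 are {g2 stuck-at-0, g4 stuck-at-1, g5 stuck-at-0, g6 stuck-at-0, g7 stuck-at-1}.
Test 2 (x1=1, x2=1, x3=0, x4=1, x5=0): fault-free g1=0, g2=0, g3=0, g4=0, g5=0, g6=0, g7=1 → 1; observed 0. Eliminates g2 stuck-at-0, g5 stuck-at-0, g6 stuck-at-0, g7 stuck-at-1.
Only g4 stuck-at-1 is consistent with every test.

g4 stuck-at-1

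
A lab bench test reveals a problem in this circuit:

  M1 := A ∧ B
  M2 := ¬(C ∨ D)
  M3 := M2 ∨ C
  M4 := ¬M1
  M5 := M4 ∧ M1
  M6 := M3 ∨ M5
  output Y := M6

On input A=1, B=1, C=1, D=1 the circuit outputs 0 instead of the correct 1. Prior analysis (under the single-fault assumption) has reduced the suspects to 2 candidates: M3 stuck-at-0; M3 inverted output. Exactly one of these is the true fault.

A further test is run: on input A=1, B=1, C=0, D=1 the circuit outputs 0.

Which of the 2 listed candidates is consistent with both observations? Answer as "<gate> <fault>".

M3 stuck-at-0

Evaluate each candidate on input A=1, B=1, C=0, D=1:
  M3 stuck-at-0: M1=1, M2=0, M3=0 [stuck-at-0], M4=0, M5=0, M6=0 → 0 — matches
  M3 inverted output: M1=1, M2=0, M3=1 [inverted output], M4=0, M5=0, M6=1 → 1 — eliminated
Only M3 stuck-at-0 reproduces the observed 0.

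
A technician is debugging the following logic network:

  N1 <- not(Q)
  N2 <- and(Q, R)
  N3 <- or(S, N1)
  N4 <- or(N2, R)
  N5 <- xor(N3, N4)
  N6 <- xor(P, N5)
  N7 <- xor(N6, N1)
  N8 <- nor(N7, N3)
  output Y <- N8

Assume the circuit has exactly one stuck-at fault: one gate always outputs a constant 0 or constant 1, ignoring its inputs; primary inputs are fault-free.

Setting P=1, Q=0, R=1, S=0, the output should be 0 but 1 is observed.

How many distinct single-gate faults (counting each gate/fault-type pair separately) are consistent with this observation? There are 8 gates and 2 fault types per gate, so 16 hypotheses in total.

Fault-free: N1=1, N2=0, N3=1, N4=1, N5=0, N6=1, N7=0, N8=0 → 0. Observed 1.
  N1: stuck-at-0 ✓; others ✗
  N2: none of the 2 fault types match ✗
  N3: none of the 2 fault types match ✗
  N4: none of the 2 fault types match ✗
  N5: none of the 2 fault types match ✗
  N6: none of the 2 fault types match ✗
  N7: none of the 2 fault types match ✗
  N8: stuck-at-1 ✓; others ✗
Consistent faults: {N1 stuck-at-0, N8 stuck-at-1} — 2 in all.

2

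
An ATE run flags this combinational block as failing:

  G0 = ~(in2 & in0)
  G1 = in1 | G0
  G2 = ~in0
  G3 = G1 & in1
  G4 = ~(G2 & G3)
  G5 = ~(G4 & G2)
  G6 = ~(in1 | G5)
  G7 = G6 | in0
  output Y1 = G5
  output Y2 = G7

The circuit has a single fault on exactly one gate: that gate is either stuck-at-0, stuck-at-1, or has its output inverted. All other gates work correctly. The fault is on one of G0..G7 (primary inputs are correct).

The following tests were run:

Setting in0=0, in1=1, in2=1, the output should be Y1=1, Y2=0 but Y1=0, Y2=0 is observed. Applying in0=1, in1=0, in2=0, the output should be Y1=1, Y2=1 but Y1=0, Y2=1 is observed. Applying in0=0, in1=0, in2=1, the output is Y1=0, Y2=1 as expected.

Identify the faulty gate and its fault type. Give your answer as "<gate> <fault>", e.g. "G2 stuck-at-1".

Fault-free values for test 1 (in0=0, in1=1, in2=1): G0=1, G1=1, G2=1, G3=1, G4=0, G5=1, G6=0, G7=0, giving Y1=1, Y2=0. Observed Y1=0, Y2=0.
Test 1: faults giving observed Y1=0, Y2=0 are {G1 stuck-at-0, G1 inverted output, G3 stuck-at-0, G3 inverted output, G4 stuck-at-1, G4 inverted output, G5 stuck-at-0, G5 inverted output}.
Test 2 (in0=1, in1=0, in2=0): fault-free G0=1, G1=1, G2=0, G3=0, G4=1, G5=1, G6=0, G7=1 → Y1=1, Y2=1; observed Y1=0, Y2=1. Eliminates G1 stuck-at-0, G1 inverted output, G3 stuck-at-0, G3 inverted output, G4 stuck-at-1, G4 inverted output.
Test 3 (in0=0, in1=0, in2=1): fault-free G0=1, G1=1, G2=1, G3=0, G4=1, G5=0, G6=1, G7=1 → Y1=0, Y2=1; observed Y1=0, Y2=1. Eliminates G5 inverted output.
Only G5 stuck-at-0 is consistent with every test.

G5 stuck-at-0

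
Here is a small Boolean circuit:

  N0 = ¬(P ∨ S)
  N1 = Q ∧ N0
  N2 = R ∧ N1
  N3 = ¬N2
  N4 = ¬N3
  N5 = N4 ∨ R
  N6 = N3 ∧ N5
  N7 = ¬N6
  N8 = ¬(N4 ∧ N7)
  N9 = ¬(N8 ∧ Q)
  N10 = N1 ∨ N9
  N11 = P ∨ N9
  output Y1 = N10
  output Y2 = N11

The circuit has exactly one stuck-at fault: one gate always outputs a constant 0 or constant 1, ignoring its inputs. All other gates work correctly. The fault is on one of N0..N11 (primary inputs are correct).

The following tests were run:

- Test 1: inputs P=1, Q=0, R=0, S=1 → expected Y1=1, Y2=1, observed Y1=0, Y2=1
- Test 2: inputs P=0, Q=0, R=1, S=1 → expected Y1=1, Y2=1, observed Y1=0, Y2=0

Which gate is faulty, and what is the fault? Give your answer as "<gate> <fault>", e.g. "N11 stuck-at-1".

Fault-free values for test 1 (P=1, Q=0, R=0, S=1): N0=0, N1=0, N2=0, N3=1, N4=0, N5=0, N6=0, N7=1, N8=1, N9=1, N10=1, N11=1, giving Y1=1, Y2=1. Observed Y1=0, Y2=1.
Test 1: faults giving observed Y1=0, Y2=1 are {N9 stuck-at-0, N10 stuck-at-0}.
Test 2 (P=0, Q=0, R=1, S=1): fault-free N0=0, N1=0, N2=0, N3=1, N4=0, N5=1, N6=1, N7=0, N8=1, N9=1, N10=1, N11=1 → Y1=1, Y2=1; observed Y1=0, Y2=0. Eliminates N10 stuck-at-0.
Only N9 stuck-at-0 is consistent with every test.

N9 stuck-at-0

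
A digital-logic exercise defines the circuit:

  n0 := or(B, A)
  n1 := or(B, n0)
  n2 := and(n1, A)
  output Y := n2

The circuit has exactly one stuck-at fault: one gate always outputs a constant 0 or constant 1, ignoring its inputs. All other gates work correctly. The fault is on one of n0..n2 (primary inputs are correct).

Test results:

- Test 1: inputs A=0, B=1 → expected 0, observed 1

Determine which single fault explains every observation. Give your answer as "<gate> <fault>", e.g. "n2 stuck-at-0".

Fault-free values for test 1 (A=0, B=1): n0=1, n1=1, n2=0, giving Y=0. Observed 1.
Test 1: faults giving observed 1 are {n2 stuck-at-1}.
Only n2 stuck-at-1 is consistent with every test.

n2 stuck-at-1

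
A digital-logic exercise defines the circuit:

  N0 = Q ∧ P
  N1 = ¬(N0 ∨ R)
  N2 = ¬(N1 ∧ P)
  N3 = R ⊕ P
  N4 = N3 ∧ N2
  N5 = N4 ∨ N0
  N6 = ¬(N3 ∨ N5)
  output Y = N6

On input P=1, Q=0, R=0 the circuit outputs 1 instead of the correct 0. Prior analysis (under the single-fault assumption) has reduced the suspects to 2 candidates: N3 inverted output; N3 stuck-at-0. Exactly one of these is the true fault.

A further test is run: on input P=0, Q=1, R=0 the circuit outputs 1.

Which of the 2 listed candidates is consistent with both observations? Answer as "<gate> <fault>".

Evaluate each candidate on input P=0, Q=1, R=0:
  N3 inverted output: N0=0, N1=1, N2=1, N3=1 [inverted output], N4=1, N5=1, N6=0 → 0 — eliminated
  N3 stuck-at-0: N0=0, N1=1, N2=1, N3=0 [stuck-at-0], N4=0, N5=0, N6=1 → 1 — matches
Only N3 stuck-at-0 reproduces the observed 1.

N3 stuck-at-0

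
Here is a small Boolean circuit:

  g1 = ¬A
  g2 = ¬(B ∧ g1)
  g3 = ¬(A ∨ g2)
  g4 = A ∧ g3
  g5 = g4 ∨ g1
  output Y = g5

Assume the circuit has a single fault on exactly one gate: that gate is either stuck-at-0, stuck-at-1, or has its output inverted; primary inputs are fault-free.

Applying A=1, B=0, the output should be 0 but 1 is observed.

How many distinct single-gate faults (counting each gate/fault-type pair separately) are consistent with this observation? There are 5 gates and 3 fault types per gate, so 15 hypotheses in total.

Fault-free: g1=0, g2=1, g3=0, g4=0, g5=0 → 0. Observed 1.
  g1: stuck-at-1, inverted output ✓; others ✗
  g2: none of the 3 fault types match ✗
  g3: stuck-at-1, inverted output ✓; others ✗
  g4: stuck-at-1, inverted output ✓; others ✗
  g5: stuck-at-1, inverted output ✓; others ✗
Consistent faults: {g1 stuck-at-1, g1 inverted output, g3 stuck-at-1, g3 inverted output, g4 stuck-at-1, g4 inverted output, g5 stuck-at-1, g5 inverted output} — 8 in all.

8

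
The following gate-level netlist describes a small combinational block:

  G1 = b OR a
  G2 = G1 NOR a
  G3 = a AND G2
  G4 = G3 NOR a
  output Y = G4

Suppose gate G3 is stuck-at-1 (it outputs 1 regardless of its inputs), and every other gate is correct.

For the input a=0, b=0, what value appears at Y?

Propagate with G3 forced: G1=0, G2=1, G3=1 [stuck-at-1], G4=0.
So Y = 0. (Without the fault it would be 1.)

0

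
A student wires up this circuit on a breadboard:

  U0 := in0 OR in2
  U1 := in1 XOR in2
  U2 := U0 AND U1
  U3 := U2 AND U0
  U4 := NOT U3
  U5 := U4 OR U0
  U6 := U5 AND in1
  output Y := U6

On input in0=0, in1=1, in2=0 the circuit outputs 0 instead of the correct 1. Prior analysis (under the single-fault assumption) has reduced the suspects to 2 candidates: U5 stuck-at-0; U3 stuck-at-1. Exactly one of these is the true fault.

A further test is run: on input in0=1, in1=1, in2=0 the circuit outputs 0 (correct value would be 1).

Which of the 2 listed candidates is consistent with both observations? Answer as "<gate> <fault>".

Evaluate each candidate on input in0=1, in1=1, in2=0:
  U5 stuck-at-0: U0=1, U1=1, U2=1, U3=1, U4=0, U5=0 [stuck-at-0], U6=0 → 0 — matches
  U3 stuck-at-1: U0=1, U1=1, U2=1, U3=1 [stuck-at-1], U4=0, U5=1, U6=1 → 1 — eliminated
Only U5 stuck-at-0 reproduces the observed 0.

U5 stuck-at-0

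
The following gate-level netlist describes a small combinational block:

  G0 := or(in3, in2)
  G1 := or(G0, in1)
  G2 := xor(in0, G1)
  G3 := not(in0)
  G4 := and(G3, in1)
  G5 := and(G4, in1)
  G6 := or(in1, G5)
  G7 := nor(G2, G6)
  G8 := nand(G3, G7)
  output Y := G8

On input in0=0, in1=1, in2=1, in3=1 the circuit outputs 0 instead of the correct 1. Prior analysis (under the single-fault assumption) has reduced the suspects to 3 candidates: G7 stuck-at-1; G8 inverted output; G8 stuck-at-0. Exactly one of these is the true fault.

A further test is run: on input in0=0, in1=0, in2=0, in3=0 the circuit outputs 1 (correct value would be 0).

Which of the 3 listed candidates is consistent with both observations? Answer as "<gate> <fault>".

G8 inverted output

Evaluate each candidate on input in0=0, in1=0, in2=0, in3=0:
  G7 stuck-at-1: G0=0, G1=0, G2=0, G3=1, G4=0, G5=0, G6=0, G7=1 [stuck-at-1], G8=0 → 0 — eliminated
  G8 inverted output: G0=0, G1=0, G2=0, G3=1, G4=0, G5=0, G6=0, G7=1, G8=1 [inverted output] → 1 — matches
  G8 stuck-at-0: G0=0, G1=0, G2=0, G3=1, G4=0, G5=0, G6=0, G7=1, G8=0 [stuck-at-0] → 0 — eliminated
Only G8 inverted output reproduces the observed 1.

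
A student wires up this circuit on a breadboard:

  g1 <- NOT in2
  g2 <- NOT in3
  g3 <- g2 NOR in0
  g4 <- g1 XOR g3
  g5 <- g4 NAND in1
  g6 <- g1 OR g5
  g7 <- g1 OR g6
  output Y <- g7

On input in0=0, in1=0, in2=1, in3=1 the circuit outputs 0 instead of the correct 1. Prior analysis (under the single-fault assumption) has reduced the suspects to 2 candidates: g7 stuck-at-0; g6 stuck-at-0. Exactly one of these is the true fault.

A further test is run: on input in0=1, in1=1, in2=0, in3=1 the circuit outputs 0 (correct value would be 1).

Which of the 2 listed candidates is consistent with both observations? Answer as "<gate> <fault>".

g7 stuck-at-0

Evaluate each candidate on input in0=1, in1=1, in2=0, in3=1:
  g7 stuck-at-0: g1=1, g2=0, g3=0, g4=1, g5=0, g6=1, g7=0 [stuck-at-0] → 0 — matches
  g6 stuck-at-0: g1=1, g2=0, g3=0, g4=1, g5=0, g6=0 [stuck-at-0], g7=1 → 1 — eliminated
Only g7 stuck-at-0 reproduces the observed 0.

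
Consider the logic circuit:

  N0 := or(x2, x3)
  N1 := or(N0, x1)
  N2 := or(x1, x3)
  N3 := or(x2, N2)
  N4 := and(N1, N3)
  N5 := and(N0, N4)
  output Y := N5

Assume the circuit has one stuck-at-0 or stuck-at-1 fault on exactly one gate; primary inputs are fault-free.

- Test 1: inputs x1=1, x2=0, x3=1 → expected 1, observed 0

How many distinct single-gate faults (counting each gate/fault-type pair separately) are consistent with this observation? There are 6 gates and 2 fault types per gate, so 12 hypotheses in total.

6

Fault-free: N0=1, N1=1, N2=1, N3=1, N4=1, N5=1 → 1. Observed 0.
  N0 stuck-at-0: output 0 ✓
  N0 stuck-at-1: output 1 ✗
  N1 stuck-at-0: output 0 ✓
  N1 stuck-at-1: output 1 ✗
  N2 stuck-at-0: output 0 ✓
  N2 stuck-at-1: output 1 ✗
  N3 stuck-at-0: output 0 ✓
  N3 stuck-at-1: output 1 ✗
  N4 stuck-at-0: output 0 ✓
  N4 stuck-at-1: output 1 ✗
  N5 stuck-at-0: output 0 ✓
  N5 stuck-at-1: output 1 ✗
Consistent faults: {N0 stuck-at-0, N1 stuck-at-0, N2 stuck-at-0, N3 stuck-at-0, N4 stuck-at-0, N5 stuck-at-0} — 6 in all.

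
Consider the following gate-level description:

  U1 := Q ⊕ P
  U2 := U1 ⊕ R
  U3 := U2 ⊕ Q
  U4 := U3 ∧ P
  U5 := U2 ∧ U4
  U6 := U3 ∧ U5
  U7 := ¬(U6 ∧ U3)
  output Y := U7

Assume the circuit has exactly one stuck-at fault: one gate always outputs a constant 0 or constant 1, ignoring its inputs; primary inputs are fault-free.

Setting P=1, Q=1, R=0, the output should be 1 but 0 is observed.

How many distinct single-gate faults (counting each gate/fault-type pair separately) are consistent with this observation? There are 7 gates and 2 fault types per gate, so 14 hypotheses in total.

3

Fault-free: U1=0, U2=0, U3=1, U4=1, U5=0, U6=0, U7=1 → 1. Observed 0.
  U1 stuck-at-0: output 1 ✗
  U1 stuck-at-1: output 1 ✗
  U2 stuck-at-0: output 1 ✗
  U2 stuck-at-1: output 1 ✗
  U3 stuck-at-0: output 1 ✗
  U3 stuck-at-1: output 1 ✗
  U4 stuck-at-0: output 1 ✗
  U4 stuck-at-1: output 1 ✗
  U5 stuck-at-0: output 1 ✗
  U5 stuck-at-1: output 0 ✓
  U6 stuck-at-0: output 1 ✗
  U6 stuck-at-1: output 0 ✓
  U7 stuck-at-0: output 0 ✓
  U7 stuck-at-1: output 1 ✗
Consistent faults: {U5 stuck-at-1, U6 stuck-at-1, U7 stuck-at-0} — 3 in all.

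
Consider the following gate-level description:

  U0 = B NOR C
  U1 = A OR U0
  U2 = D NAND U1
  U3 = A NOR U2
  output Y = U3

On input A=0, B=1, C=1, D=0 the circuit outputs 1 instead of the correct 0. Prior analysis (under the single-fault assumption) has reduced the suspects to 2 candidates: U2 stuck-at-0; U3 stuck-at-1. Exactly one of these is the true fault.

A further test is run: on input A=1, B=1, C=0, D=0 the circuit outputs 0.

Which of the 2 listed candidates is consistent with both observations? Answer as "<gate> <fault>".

Evaluate each candidate on input A=1, B=1, C=0, D=0:
  U2 stuck-at-0: U0=0, U1=1, U2=0 [stuck-at-0], U3=0 → 0 — matches
  U3 stuck-at-1: U0=0, U1=1, U2=1, U3=1 [stuck-at-1] → 1 — eliminated
Only U2 stuck-at-0 reproduces the observed 0.

U2 stuck-at-0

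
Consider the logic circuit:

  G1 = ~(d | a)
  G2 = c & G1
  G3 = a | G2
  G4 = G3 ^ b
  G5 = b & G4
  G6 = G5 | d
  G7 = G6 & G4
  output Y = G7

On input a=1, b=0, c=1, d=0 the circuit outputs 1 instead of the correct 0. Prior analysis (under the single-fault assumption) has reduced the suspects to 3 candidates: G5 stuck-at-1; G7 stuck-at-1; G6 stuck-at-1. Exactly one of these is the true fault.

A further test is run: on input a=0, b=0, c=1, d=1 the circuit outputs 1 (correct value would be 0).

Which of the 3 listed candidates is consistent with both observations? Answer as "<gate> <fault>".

Evaluate each candidate on input a=0, b=0, c=1, d=1:
  G5 stuck-at-1: G1=0, G2=0, G3=0, G4=0, G5=1 [stuck-at-1], G6=1, G7=0 → 0 — eliminated
  G7 stuck-at-1: G1=0, G2=0, G3=0, G4=0, G5=0, G6=1, G7=1 [stuck-at-1] → 1 — matches
  G6 stuck-at-1: G1=0, G2=0, G3=0, G4=0, G5=0, G6=1 [stuck-at-1], G7=0 → 0 — eliminated
Only G7 stuck-at-1 reproduces the observed 1.

G7 stuck-at-1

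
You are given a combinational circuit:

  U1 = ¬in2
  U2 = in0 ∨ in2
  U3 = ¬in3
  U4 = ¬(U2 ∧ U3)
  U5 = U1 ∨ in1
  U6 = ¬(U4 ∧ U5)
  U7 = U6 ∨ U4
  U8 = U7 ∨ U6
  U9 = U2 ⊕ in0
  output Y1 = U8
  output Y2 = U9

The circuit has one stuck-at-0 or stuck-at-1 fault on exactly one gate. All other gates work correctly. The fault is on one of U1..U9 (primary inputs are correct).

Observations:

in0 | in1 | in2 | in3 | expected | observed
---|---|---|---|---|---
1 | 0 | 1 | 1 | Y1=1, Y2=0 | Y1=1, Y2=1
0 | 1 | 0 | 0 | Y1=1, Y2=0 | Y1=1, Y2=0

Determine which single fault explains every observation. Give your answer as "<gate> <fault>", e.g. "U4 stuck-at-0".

Fault-free values for test 1 (in0=1, in1=0, in2=1, in3=1): U1=0, U2=1, U3=0, U4=1, U5=0, U6=1, U7=1, U8=1, U9=0, giving Y1=1, Y2=0. Observed Y1=1, Y2=1.
Test 1: faults giving observed Y1=1, Y2=1 are {U2 stuck-at-0, U9 stuck-at-1}.
Test 2 (in0=0, in1=1, in2=0, in3=0): fault-free U1=1, U2=0, U3=1, U4=1, U5=1, U6=0, U7=1, U8=1, U9=0 → Y1=1, Y2=0; observed Y1=1, Y2=0. Eliminates U9 stuck-at-1.
Only U2 stuck-at-0 is consistent with every test.

U2 stuck-at-0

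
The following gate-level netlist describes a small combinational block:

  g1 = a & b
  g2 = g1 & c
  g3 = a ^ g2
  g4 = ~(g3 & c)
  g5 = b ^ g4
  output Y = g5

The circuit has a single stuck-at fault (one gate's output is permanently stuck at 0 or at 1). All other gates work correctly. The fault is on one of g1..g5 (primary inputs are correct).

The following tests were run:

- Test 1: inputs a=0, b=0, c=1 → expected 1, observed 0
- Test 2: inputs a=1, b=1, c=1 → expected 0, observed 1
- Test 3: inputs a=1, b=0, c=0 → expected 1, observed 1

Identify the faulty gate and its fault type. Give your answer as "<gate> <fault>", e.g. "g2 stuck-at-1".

Fault-free values for test 1 (a=0, b=0, c=1): g1=0, g2=0, g3=0, g4=1, g5=1, giving Y=1. Observed 0.
Test 1: faults giving observed 0 are {g1 stuck-at-1, g2 stuck-at-1, g3 stuck-at-1, g4 stuck-at-0, g5 stuck-at-0}.
Test 2 (a=1, b=1, c=1): fault-free g1=1, g2=1, g3=0, g4=1, g5=0 → 0; observed 1. Eliminates g1 stuck-at-1, g2 stuck-at-1, g5 stuck-at-0.
Test 3 (a=1, b=0, c=0): fault-free g1=0, g2=0, g3=1, g4=1, g5=1 → 1; observed 1. Eliminates g4 stuck-at-0.
Only g3 stuck-at-1 is consistent with every test.

g3 stuck-at-1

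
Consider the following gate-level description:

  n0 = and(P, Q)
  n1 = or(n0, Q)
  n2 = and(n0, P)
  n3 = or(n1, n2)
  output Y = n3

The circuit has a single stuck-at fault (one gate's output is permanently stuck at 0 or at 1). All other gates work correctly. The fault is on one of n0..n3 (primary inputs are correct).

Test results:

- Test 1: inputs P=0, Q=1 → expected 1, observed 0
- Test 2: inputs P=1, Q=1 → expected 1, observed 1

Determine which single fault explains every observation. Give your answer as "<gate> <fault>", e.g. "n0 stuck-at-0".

Fault-free values for test 1 (P=0, Q=1): n0=0, n1=1, n2=0, n3=1, giving Y=1. Observed 0.
Test 1: faults giving observed 0 are {n1 stuck-at-0, n3 stuck-at-0}.
Test 2 (P=1, Q=1): fault-free n0=1, n1=1, n2=1, n3=1 → 1; observed 1. Eliminates n3 stuck-at-0.
Only n1 stuck-at-0 is consistent with every test.

n1 stuck-at-0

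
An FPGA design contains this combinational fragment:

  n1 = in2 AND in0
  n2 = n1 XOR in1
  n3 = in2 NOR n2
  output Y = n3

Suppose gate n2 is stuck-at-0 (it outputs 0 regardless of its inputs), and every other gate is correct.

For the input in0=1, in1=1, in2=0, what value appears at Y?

Propagate with n2 forced: n1=0, n2=0 [stuck-at-0], n3=1.
So Y = 1. (Without the fault it would be 0.)

1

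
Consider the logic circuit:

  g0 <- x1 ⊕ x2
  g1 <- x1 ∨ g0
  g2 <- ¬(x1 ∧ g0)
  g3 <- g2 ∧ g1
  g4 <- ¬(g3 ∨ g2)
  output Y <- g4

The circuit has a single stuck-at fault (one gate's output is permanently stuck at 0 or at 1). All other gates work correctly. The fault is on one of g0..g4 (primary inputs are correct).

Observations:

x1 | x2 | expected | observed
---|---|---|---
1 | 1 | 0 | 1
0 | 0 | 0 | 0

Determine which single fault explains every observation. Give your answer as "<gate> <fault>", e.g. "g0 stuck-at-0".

Fault-free values for test 1 (x1=1, x2=1): g0=0, g1=1, g2=1, g3=1, g4=0, giving Y=0. Observed 1.
Test 1: faults giving observed 1 are {g0 stuck-at-1, g2 stuck-at-0, g4 stuck-at-1}.
Test 2 (x1=0, x2=0): fault-free g0=0, g1=0, g2=1, g3=0, g4=0 → 0; observed 0. Eliminates g2 stuck-at-0, g4 stuck-at-1.
Only g0 stuck-at-1 is consistent with every test.

g0 stuck-at-1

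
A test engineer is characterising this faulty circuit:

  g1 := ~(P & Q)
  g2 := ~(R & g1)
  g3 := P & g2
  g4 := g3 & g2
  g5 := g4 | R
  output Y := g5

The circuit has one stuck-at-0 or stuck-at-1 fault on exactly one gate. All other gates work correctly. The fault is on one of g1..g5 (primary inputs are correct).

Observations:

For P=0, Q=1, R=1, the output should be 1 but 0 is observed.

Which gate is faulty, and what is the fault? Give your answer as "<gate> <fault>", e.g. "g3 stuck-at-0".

g5 stuck-at-0

Fault-free values for test 1 (P=0, Q=1, R=1): g1=1, g2=0, g3=0, g4=0, g5=1, giving Y=1. Observed 0.
Test 1: faults giving observed 0 are {g5 stuck-at-0}.
Only g5 stuck-at-0 is consistent with every test.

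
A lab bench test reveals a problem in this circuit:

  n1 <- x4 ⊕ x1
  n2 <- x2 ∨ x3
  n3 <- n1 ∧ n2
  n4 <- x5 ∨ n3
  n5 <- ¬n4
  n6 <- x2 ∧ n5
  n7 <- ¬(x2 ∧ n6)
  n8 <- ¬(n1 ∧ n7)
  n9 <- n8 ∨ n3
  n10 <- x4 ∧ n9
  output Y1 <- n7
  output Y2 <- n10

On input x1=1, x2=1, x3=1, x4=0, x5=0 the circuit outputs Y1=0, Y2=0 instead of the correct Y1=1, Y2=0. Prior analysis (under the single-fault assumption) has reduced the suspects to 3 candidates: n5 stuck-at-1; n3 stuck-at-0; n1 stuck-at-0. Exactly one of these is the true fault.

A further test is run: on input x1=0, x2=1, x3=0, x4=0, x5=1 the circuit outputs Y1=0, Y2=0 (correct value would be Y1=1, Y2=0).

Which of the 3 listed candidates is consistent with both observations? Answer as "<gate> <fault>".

n5 stuck-at-1

Evaluate each candidate on input x1=0, x2=1, x3=0, x4=0, x5=1:
  n5 stuck-at-1: n1=0, n2=1, n3=0, n4=1, n5=1 [stuck-at-1], n6=1, n7=0, n8=1, n9=1, n10=0 → Y1=0, Y2=0 — matches
  n3 stuck-at-0: n1=0, n2=1, n3=0 [stuck-at-0], n4=1, n5=0, n6=0, n7=1, n8=1, n9=1, n10=0 → Y1=1, Y2=0 — eliminated
  n1 stuck-at-0: n1=0 [stuck-at-0], n2=1, n3=0, n4=1, n5=0, n6=0, n7=1, n8=1, n9=1, n10=0 → Y1=1, Y2=0 — eliminated
Only n5 stuck-at-1 reproduces the observed Y1=0, Y2=0.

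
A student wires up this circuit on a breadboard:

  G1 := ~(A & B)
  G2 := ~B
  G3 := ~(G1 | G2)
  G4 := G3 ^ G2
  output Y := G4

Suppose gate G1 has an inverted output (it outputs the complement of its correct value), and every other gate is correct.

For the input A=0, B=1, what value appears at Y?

Propagate with G1 forced: G1=0 [inverted output], G2=0, G3=1, G4=1.
So Y = 1. (Without the fault it would be 0.)

1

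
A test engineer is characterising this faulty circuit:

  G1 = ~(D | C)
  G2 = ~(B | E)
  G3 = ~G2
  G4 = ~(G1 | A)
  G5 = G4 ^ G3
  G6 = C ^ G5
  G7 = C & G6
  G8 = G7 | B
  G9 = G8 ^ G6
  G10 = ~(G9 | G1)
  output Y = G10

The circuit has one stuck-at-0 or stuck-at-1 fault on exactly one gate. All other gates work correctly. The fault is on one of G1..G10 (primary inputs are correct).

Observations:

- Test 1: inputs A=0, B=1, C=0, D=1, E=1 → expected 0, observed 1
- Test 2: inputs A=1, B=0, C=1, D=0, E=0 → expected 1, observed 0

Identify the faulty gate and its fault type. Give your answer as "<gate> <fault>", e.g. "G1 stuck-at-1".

Fault-free values for test 1 (A=0, B=1, C=0, D=1, E=1): G1=0, G2=0, G3=1, G4=1, G5=0, G6=0, G7=0, G8=1, G9=1, G10=0, giving Y=0. Observed 1.
Test 1: faults giving observed 1 are {G2 stuck-at-1, G3 stuck-at-0, G4 stuck-at-0, G5 stuck-at-1, G6 stuck-at-1, G8 stuck-at-0, G9 stuck-at-0, G10 stuck-at-1}.
Test 2 (A=1, B=0, C=1, D=0, E=0): fault-free G1=0, G2=1, G3=0, G4=0, G5=0, G6=1, G7=1, G8=1, G9=0, G10=1 → 1; observed 0. Eliminates G2 stuck-at-1, G3 stuck-at-0, G4 stuck-at-0, G5 stuck-at-1, G6 stuck-at-1, G9 stuck-at-0, G10 stuck-at-1.
Only G8 stuck-at-0 is consistent with every test.

G8 stuck-at-0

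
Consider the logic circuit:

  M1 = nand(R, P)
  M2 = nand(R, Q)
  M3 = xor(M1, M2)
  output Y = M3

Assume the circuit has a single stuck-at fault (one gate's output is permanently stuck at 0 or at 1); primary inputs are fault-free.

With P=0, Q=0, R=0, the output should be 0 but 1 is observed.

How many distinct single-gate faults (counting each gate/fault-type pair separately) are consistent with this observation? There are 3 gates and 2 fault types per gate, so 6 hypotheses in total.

3

Fault-free: M1=1, M2=1, M3=0 → 0. Observed 1.
  M1 stuck-at-0: output 1 ✓
  M1 stuck-at-1: output 0 ✗
  M2 stuck-at-0: output 1 ✓
  M2 stuck-at-1: output 0 ✗
  M3 stuck-at-0: output 0 ✗
  M3 stuck-at-1: output 1 ✓
Consistent faults: {M1 stuck-at-0, M2 stuck-at-0, M3 stuck-at-1} — 3 in all.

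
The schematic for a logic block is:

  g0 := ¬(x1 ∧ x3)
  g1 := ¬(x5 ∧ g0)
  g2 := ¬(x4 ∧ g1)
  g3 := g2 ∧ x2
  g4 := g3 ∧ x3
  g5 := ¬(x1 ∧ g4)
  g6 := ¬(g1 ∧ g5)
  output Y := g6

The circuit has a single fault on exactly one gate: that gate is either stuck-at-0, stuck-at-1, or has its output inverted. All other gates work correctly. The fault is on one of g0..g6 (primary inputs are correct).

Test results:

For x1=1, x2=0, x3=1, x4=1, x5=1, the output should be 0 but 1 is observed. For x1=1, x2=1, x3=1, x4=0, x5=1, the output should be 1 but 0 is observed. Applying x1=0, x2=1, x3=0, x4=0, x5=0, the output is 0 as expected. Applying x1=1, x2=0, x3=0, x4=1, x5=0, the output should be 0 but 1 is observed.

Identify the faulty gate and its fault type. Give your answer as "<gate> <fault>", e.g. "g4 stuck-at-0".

Fault-free values for test 1 (x1=1, x2=0, x3=1, x4=1, x5=1): g0=0, g1=1, g2=0, g3=0, g4=0, g5=1, g6=0, giving Y=0. Observed 1.
Test 1: faults giving observed 1 are {g0 stuck-at-1, g0 inverted output, g1 stuck-at-0, g1 inverted output, g3 stuck-at-1, g3 inverted output, g4 stuck-at-1, g4 inverted output, g5 stuck-at-0, g5 inverted output, g6 stuck-at-1, g6 inverted output}.
Test 2 (x1=1, x2=1, x3=1, x4=0, x5=1): fault-free g0=0, g1=1, g2=1, g3=1, g4=1, g5=0, g6=1 → 1; observed 0. Eliminates g0 stuck-at-1, g0 inverted output, g1 stuck-at-0, g1 inverted output, g3 stuck-at-1, g4 stuck-at-1, g5 stuck-at-0, g6 stuck-at-1.
Test 3 (x1=0, x2=1, x3=0, x4=0, x5=0): fault-free g0=1, g1=1, g2=1, g3=1, g4=0, g5=1, g6=0 → 0; observed 0. Eliminates g5 inverted output, g6 inverted output.
Test 4 (x1=1, x2=0, x3=0, x4=1, x5=0): fault-free g0=1, g1=1, g2=0, g3=0, g4=0, g5=1, g6=0 → 0; observed 1. Eliminates g3 inverted output.
Only g4 inverted output is consistent with every test.

g4 inverted output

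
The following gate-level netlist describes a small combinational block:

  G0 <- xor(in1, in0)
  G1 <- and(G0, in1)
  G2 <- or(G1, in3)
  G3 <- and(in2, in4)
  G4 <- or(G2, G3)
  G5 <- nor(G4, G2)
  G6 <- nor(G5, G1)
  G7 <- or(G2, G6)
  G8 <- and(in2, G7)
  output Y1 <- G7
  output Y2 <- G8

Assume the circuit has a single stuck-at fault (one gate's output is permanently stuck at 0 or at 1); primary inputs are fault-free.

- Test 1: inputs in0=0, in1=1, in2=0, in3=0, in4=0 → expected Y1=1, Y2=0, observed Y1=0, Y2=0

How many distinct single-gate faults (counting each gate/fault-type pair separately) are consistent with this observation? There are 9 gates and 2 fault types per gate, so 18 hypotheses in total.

Fault-free: G0=1, G1=1, G2=1, G3=0, G4=1, G5=0, G6=0, G7=1, G8=0 → Y1=1, Y2=0. Observed Y1=0, Y2=0.
  G0: stuck-at-0 ✓; others ✗
  G1: stuck-at-0 ✓; others ✗
  G2: stuck-at-0 ✓; others ✗
  G3: none of the 2 fault types match ✗
  G4: none of the 2 fault types match ✗
  G5: none of the 2 fault types match ✗
  G6: none of the 2 fault types match ✗
  G7: stuck-at-0 ✓; others ✗
  G8: none of the 2 fault types match ✗
Consistent faults: {G0 stuck-at-0, G1 stuck-at-0, G2 stuck-at-0, G7 stuck-at-0} — 4 in all.

4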